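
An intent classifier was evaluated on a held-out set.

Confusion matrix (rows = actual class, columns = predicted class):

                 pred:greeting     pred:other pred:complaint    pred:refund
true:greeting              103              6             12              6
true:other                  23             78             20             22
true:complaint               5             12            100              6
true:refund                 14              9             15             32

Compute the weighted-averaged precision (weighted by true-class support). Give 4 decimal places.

0.6783

Per-class precision (TP/(TP+FP)):
  greeting: TP=103, FP=23+5+14=42 → 103/145 = 0.71034
  other: TP=78, FP=6+12+9=27 → 78/105 = 0.74286
  complaint: TP=100, FP=12+20+15=47 → 100/147 = 0.68027
  refund: TP=32, FP=6+22+6=34 → 32/66 = 0.48485
Weighted-precision = Σ (supportᵢ/N)·precisionᵢ with N=463: (127/463)·0.71034 + (143/463)·0.74286 + (123/463)·0.68027 + (70/463)·0.48485 = 0.6783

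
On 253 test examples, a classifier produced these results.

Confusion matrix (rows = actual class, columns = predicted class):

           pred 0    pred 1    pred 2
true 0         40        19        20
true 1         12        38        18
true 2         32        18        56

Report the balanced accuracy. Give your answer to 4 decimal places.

Balanced accuracy = mean of per-class recall.
  0: recall = 40/79 = 0.50633
  1: recall = 38/68 = 0.55882
  2: recall = 56/106 = 0.52830
Mean = (0.50633 + 0.55882 + 0.52830) / 3 = 0.5312

0.5312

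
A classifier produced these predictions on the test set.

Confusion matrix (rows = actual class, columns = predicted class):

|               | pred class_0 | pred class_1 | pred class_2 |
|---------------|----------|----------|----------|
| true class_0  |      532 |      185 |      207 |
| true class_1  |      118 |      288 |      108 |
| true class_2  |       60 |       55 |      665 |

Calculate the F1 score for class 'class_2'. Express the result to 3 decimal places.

Take TP from the diagonal, FP from the rest of the 'class_2' prediction marginal, FN from the rest of the 'class_2' actual marginal.
F1 score = 2·TP/(2·TP+FP+FN).
class_2: TP=665, FP=207+108=315, FN=60+55=115 → 1330/1760 = 0.7557

0.756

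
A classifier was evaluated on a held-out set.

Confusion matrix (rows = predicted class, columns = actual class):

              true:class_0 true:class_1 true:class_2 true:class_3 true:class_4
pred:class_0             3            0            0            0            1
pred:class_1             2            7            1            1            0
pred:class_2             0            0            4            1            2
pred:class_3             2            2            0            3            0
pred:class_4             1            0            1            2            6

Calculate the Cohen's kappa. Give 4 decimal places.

0.4839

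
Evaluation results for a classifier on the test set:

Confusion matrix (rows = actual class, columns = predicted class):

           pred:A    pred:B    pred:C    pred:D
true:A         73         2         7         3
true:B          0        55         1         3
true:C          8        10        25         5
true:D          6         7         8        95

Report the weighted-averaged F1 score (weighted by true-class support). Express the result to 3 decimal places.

Per-class F1 score (2·TP/(2·TP+FP+FN)):
  A: TP=73, FP=0+8+6=14, FN=2+7+3=12 → 146/172 = 0.8488
  B: TP=55, FP=2+10+7=19, FN=0+1+3=4 → 110/133 = 0.8271
  C: TP=25, FP=7+1+8=16, FN=8+10+5=23 → 50/89 = 0.5618
  D: TP=95, FP=3+3+5=11, FN=6+7+8=21 → 190/222 = 0.8559
Weighted-F1 score = Σ (supportᵢ/N)·F1 scoreᵢ with N=308: (85/308)·0.8488 + (59/308)·0.8271 + (48/308)·0.5618 + (116/308)·0.8559 = 0.803

0.803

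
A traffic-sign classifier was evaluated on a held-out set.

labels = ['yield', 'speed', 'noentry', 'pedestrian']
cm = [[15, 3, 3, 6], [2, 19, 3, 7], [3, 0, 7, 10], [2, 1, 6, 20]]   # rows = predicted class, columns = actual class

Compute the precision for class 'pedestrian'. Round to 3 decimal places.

Take TP from the diagonal, FP from the rest of the 'pedestrian' prediction marginal, FN from the rest of the 'pedestrian' actual marginal.
precision = TP/(TP+FP).
pedestrian: TP=20, FP=2+1+6=9 → 20/29 = 0.6897

0.690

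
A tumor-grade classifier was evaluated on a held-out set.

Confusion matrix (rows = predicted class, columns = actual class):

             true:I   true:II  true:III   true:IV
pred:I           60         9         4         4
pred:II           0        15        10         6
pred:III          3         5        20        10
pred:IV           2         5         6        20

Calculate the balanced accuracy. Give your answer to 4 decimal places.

Balanced accuracy = mean of per-class recall.
  I: recall = 60/65 = 0.92308
  II: recall = 15/34 = 0.44118
  III: recall = 20/40 = 0.50000
  IV: recall = 20/40 = 0.50000
Mean = (0.92308 + 0.44118 + 0.50000 + 0.50000) / 4 = 0.5911

0.5911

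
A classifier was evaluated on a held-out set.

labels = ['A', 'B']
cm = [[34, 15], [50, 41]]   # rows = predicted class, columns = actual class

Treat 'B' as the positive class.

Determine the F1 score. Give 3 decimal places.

0.558

Precision = TP/(TP+FP) = 41/91 = 0.4505
Recall = TP/(TP+FN) = 41/56 = 0.7321
F1 = 2·TP/(2·TP+FP+FN) = 82/147 = 0.558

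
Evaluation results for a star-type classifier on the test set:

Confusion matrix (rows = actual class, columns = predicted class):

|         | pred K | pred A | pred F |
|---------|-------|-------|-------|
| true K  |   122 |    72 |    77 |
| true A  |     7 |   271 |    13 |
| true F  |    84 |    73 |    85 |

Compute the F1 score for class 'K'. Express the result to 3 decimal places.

0.504

Take TP from the diagonal, FP from the rest of the 'K' prediction marginal, FN from the rest of the 'K' actual marginal.
F1 score = 2·TP/(2·TP+FP+FN).
K: TP=122, FP=7+84=91, FN=72+77=149 → 244/484 = 0.5041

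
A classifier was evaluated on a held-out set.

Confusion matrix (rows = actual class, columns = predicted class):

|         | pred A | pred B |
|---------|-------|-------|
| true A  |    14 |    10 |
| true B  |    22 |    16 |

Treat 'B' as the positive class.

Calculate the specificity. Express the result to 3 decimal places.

Specificity = TN/(TN+FP) = 14/(14+10) = 0.583

0.583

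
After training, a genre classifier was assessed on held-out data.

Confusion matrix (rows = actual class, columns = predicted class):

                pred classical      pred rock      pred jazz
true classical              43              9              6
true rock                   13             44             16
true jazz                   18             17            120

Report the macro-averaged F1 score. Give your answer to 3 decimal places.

0.692

Per-class F1 score (2·TP/(2·TP+FP+FN)):
  classical: TP=43, FP=13+18=31, FN=9+6=15 → 86/132 = 0.6515
  rock: TP=44, FP=9+17=26, FN=13+16=29 → 88/143 = 0.6154
  jazz: TP=120, FP=6+16=22, FN=18+17=35 → 240/297 = 0.8081
Macro-F1 score = mean = (0.6515 + 0.6154 + 0.8081) / 3 = 0.692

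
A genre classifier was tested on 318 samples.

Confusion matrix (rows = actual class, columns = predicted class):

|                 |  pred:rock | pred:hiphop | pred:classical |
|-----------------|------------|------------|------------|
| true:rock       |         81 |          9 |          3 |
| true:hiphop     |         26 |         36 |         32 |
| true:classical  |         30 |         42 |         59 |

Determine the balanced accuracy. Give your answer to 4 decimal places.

0.5681

Balanced accuracy = mean of per-class recall.
  rock: recall = 81/93 = 0.87097
  hiphop: recall = 36/94 = 0.38298
  classical: recall = 59/131 = 0.45038
Mean = (0.87097 + 0.38298 + 0.45038) / 3 = 0.5681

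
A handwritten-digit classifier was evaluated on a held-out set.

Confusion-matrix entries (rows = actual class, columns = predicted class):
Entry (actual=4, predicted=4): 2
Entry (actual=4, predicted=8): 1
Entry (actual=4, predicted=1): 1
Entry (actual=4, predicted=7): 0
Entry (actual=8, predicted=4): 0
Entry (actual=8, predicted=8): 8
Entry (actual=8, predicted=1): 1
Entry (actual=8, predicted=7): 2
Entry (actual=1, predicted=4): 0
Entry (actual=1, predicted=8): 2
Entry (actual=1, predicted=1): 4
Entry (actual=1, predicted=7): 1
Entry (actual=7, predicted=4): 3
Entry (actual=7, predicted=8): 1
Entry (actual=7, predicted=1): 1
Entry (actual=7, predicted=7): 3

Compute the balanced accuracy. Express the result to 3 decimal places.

0.543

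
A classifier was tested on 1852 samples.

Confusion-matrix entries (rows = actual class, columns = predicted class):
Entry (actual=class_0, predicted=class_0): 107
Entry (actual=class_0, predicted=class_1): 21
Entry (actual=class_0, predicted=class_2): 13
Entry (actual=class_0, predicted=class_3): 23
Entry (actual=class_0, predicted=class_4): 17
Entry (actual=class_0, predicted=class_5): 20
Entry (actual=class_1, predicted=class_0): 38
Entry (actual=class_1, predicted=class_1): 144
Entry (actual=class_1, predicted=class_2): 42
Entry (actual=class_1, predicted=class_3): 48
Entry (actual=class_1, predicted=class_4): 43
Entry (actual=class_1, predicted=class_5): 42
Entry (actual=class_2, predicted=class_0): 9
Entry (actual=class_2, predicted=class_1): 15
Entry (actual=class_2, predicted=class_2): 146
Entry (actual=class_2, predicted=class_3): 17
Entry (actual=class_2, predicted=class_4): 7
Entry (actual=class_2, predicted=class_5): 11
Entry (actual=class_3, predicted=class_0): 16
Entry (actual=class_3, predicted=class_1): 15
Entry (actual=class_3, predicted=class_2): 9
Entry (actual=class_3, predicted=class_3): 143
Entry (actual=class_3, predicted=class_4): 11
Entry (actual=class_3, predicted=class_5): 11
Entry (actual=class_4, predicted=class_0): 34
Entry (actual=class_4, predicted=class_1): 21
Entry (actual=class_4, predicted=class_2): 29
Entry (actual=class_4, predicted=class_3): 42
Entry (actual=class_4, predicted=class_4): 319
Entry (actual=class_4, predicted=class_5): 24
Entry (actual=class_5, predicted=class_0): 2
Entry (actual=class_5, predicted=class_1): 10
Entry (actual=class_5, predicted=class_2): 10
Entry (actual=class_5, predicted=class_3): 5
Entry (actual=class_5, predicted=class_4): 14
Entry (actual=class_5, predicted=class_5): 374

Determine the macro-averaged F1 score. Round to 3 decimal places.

Per-class F1 score (2·TP/(2·TP+FP+FN)):
  class_0: TP=107, FP=38+9+16+34+2=99, FN=21+13+23+17+20=94 → 214/407 = 0.5258
  class_1: TP=144, FP=21+15+15+21+10=82, FN=38+42+48+43+42=213 → 288/583 = 0.4940
  class_2: TP=146, FP=13+42+9+29+10=103, FN=9+15+17+7+11=59 → 292/454 = 0.6432
  class_3: TP=143, FP=23+48+17+42+5=135, FN=16+15+9+11+11=62 → 286/483 = 0.5921
  class_4: TP=319, FP=17+43+7+11+14=92, FN=34+21+29+42+24=150 → 638/880 = 0.7250
  class_5: TP=374, FP=20+42+11+11+24=108, FN=2+10+10+5+14=41 → 748/897 = 0.8339
Macro-F1 score = mean = (0.5258 + 0.4940 + 0.6432 + 0.5921 + 0.7250 + 0.8339) / 6 = 0.636

0.636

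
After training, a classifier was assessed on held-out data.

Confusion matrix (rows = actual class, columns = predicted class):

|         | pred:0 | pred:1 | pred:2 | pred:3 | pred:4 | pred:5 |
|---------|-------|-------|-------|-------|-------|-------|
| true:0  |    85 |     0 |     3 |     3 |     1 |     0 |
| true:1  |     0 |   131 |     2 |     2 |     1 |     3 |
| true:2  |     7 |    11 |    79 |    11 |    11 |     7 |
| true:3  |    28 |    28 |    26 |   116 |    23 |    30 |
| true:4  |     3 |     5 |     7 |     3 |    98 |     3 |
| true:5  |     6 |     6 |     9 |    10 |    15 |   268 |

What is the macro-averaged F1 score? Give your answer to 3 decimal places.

Per-class F1 score (2·TP/(2·TP+FP+FN)):
  0: TP=85, FP=0+7+28+3+6=44, FN=0+3+3+1+0=7 → 170/221 = 0.7692
  1: TP=131, FP=0+11+28+5+6=50, FN=0+2+2+1+3=8 → 262/320 = 0.8188
  2: TP=79, FP=3+2+26+7+9=47, FN=7+11+11+11+7=47 → 158/252 = 0.6270
  3: TP=116, FP=3+2+11+3+10=29, FN=28+28+26+23+30=135 → 232/396 = 0.5859
  4: TP=98, FP=1+1+11+23+15=51, FN=3+5+7+3+3=21 → 196/268 = 0.7313
  5: TP=268, FP=0+3+7+30+3=43, FN=6+6+9+10+15=46 → 536/625 = 0.8576
Macro-F1 score = mean = (0.7692 + 0.8188 + 0.6270 + 0.5859 + 0.7313 + 0.8576) / 6 = 0.732

0.732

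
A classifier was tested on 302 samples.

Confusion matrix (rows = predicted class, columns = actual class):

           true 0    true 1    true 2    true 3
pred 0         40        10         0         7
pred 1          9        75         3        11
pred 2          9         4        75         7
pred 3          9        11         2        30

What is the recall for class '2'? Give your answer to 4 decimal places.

recall = TP/(TP+FN).
2: TP=75, FN=0+3+2=5 → 75/80 = 0.93750

0.9375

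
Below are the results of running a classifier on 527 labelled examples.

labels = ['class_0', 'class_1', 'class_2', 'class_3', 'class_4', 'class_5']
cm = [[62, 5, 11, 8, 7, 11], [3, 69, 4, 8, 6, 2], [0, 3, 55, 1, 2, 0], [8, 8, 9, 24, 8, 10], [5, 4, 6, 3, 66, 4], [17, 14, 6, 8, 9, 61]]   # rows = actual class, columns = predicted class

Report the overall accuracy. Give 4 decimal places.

Accuracy = trace / total = (62+69+55+24+66+61=337) / 527 = 337/527 = 0.6395

0.6395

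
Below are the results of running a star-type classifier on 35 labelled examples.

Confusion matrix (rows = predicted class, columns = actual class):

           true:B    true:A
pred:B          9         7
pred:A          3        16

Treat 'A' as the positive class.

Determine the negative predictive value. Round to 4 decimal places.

0.5625

NPV = TN/(TN+FN) = 9/(9+7) = 0.5625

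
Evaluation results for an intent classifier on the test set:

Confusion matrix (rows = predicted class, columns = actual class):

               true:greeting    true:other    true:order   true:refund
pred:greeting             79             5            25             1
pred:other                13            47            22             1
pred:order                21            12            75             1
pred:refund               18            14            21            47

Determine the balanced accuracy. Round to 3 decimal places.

0.668

Balanced accuracy = mean of per-class recall.
  greeting: recall = 79/131 = 0.6031
  other: recall = 47/78 = 0.6026
  order: recall = 75/143 = 0.5245
  refund: recall = 47/50 = 0.9400
Mean = (0.6031 + 0.6026 + 0.5245 + 0.9400) / 4 = 0.668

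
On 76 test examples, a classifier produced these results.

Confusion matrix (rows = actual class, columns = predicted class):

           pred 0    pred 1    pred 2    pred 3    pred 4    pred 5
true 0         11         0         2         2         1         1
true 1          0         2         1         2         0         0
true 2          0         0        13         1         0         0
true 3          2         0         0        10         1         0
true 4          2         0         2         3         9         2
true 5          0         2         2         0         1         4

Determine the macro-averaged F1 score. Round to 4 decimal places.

0.6070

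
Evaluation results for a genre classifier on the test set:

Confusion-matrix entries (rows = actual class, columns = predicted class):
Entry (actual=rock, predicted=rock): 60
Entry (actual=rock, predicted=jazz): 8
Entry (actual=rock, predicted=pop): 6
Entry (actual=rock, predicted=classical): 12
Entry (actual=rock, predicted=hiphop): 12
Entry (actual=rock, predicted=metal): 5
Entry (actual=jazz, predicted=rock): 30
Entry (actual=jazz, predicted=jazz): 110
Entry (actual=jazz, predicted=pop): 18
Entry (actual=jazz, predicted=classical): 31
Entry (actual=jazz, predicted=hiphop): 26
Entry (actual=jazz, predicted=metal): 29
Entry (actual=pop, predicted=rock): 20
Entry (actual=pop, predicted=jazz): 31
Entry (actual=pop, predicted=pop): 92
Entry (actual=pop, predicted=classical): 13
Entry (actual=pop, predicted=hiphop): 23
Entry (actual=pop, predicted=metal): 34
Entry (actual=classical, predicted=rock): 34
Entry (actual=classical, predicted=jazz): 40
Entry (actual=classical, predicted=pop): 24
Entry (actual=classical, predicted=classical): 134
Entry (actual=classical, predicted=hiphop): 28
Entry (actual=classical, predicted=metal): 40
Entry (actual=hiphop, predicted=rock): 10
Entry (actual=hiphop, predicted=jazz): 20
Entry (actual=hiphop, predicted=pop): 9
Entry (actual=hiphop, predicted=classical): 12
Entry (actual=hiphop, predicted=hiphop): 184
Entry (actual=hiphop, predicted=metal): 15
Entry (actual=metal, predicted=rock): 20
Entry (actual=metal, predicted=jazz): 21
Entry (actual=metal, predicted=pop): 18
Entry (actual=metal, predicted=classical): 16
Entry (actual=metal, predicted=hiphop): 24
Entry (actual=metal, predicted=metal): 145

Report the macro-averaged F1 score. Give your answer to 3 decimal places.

0.523

Per-class F1 score (2·TP/(2·TP+FP+FN)):
  rock: TP=60, FP=30+20+34+10+20=114, FN=8+6+12+12+5=43 → 120/277 = 0.4332
  jazz: TP=110, FP=8+31+40+20+21=120, FN=30+18+31+26+29=134 → 220/474 = 0.4641
  pop: TP=92, FP=6+18+24+9+18=75, FN=20+31+13+23+34=121 → 184/380 = 0.4842
  classical: TP=134, FP=12+31+13+12+16=84, FN=34+40+24+28+40=166 → 268/518 = 0.5174
  hiphop: TP=184, FP=12+26+23+28+24=113, FN=10+20+9+12+15=66 → 368/547 = 0.6728
  metal: TP=145, FP=5+29+34+40+15=123, FN=20+21+18+16+24=99 → 290/512 = 0.5664
Macro-F1 score = mean = (0.4332 + 0.4641 + 0.4842 + 0.5174 + 0.6728 + 0.5664) / 6 = 0.523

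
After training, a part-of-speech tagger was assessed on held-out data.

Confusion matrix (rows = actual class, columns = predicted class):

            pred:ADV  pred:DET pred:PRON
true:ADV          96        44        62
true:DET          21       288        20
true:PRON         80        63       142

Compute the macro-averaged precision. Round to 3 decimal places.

0.617

Per-class precision (TP/(TP+FP)):
  ADV: TP=96, FP=21+80=101 → 96/197 = 0.4873
  DET: TP=288, FP=44+63=107 → 288/395 = 0.7291
  PRON: TP=142, FP=62+20=82 → 142/224 = 0.6339
Macro-precision = mean = (0.4873 + 0.7291 + 0.6339) / 3 = 0.617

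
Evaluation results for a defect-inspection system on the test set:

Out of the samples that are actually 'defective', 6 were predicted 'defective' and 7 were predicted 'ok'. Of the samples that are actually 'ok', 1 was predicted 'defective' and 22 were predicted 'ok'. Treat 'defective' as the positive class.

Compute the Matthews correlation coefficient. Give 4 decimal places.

0.5074

MCC = (TP·TN − FP·FN) / √((TP+FP)(TP+FN)(TN+FP)(TN+FN))
Numerator = 6·22 − 1·7 = 125
Denominator = √(7·13·23·29) = √60697 = 246.3676
MCC = 125 / 246.3676 = 0.5074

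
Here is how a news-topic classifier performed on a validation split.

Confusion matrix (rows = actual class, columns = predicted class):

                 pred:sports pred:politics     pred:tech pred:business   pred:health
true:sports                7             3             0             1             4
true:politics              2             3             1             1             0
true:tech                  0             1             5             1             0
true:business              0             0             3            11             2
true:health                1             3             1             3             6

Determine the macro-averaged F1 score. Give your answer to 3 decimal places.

0.526

Per-class F1 score (2·TP/(2·TP+FP+FN)):
  sports: TP=7, FP=2+0+0+1=3, FN=3+0+1+4=8 → 14/25 = 0.5600
  politics: TP=3, FP=3+1+0+3=7, FN=2+1+1+0=4 → 6/17 = 0.3529
  tech: TP=5, FP=0+1+3+1=5, FN=0+1+1+0=2 → 10/17 = 0.5882
  business: TP=11, FP=1+1+1+3=6, FN=0+0+3+2=5 → 22/33 = 0.6667
  health: TP=6, FP=4+0+0+2=6, FN=1+3+1+3=8 → 12/26 = 0.4615
Macro-F1 score = mean = (0.5600 + 0.3529 + 0.5882 + 0.6667 + 0.4615) / 5 = 0.526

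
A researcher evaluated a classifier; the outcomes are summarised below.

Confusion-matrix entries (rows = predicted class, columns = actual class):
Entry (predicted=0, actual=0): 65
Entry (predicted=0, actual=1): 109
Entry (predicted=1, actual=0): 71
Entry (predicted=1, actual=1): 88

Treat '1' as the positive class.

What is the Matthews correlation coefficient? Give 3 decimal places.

-0.074

MCC = (TP·TN − FP·FN) / √((TP+FP)(TP+FN)(TN+FP)(TN+FN))
Numerator = 88·65 − 71·109 = -2019
Denominator = √(159·197·136·174) = √741227472 = 27225.4931
MCC = -2019 / 27225.4931 = -0.074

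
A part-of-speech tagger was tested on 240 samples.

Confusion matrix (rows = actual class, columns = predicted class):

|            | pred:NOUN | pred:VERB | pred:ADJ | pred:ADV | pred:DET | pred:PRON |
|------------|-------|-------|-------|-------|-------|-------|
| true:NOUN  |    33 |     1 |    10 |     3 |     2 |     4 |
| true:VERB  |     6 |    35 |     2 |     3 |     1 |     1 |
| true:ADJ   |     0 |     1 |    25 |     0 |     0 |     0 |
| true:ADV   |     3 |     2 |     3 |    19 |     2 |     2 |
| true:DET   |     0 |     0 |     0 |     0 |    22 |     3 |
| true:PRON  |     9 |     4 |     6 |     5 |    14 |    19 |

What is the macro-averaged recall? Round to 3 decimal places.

Per-class recall (TP/(TP+FN)):
  NOUN: TP=33, FN=1+10+3+2+4=20 → 33/53 = 0.6226
  VERB: TP=35, FN=6+2+3+1+1=13 → 35/48 = 0.7292
  ADJ: TP=25, FN=0+1+0+0+0=1 → 25/26 = 0.9615
  ADV: TP=19, FN=3+2+3+2+2=12 → 19/31 = 0.6129
  DET: TP=22, FN=0+0+0+0+3=3 → 22/25 = 0.8800
  PRON: TP=19, FN=9+4+6+5+14=38 → 19/57 = 0.3333
Macro-recall = mean = (0.6226 + 0.7292 + 0.9615 + 0.6129 + 0.8800 + 0.3333) / 6 = 0.690

0.690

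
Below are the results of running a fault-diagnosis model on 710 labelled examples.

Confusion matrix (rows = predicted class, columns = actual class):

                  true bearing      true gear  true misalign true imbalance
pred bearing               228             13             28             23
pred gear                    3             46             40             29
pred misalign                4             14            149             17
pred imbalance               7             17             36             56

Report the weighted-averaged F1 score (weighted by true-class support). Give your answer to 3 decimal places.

Per-class F1 score (2·TP/(2·TP+FP+FN)):
  bearing: TP=228, FP=13+28+23=64, FN=3+4+7=14 → 456/534 = 0.8539
  gear: TP=46, FP=3+40+29=72, FN=13+14+17=44 → 92/208 = 0.4423
  misalign: TP=149, FP=4+14+17=35, FN=28+40+36=104 → 298/437 = 0.6819
  imbalance: TP=56, FP=7+17+36=60, FN=23+29+17=69 → 112/241 = 0.4647
Weighted-F1 score = Σ (supportᵢ/N)·F1 scoreᵢ with N=710: (242/710)·0.8539 + (90/710)·0.4423 + (253/710)·0.6819 + (125/710)·0.4647 = 0.672

0.672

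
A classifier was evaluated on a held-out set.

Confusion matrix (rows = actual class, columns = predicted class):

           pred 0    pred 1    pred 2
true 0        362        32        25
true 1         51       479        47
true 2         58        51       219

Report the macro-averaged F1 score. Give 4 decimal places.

Per-class F1 score (2·TP/(2·TP+FP+FN)):
  0: TP=362, FP=51+58=109, FN=32+25=57 → 724/890 = 0.81348
  1: TP=479, FP=32+51=83, FN=51+47=98 → 958/1139 = 0.84109
  2: TP=219, FP=25+47=72, FN=58+51=109 → 438/619 = 0.70759
Macro-F1 score = mean = (0.81348 + 0.84109 + 0.70759) / 3 = 0.7874

0.7874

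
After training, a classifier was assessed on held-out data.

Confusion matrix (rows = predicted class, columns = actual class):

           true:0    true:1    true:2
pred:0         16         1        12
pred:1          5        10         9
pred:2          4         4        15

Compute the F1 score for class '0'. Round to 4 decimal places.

0.5926

One-vs-rest for '0': TP = diagonal; FP = other classes predicted '0'; FN = '0' predicted as other.
F1 score = 2·TP/(2·TP+FP+FN).
0: TP=16, FP=1+12=13, FN=5+4=9 → 32/54 = 0.59259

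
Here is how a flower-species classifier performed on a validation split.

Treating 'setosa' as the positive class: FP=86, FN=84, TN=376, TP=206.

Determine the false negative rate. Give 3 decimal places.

FNR = FN/(FN+TP) = 84/(84+206) = 0.290

0.290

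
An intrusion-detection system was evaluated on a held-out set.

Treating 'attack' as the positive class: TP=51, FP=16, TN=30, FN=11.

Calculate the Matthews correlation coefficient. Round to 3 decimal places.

MCC = (TP·TN − FP·FN) / √((TP+FP)(TP+FN)(TN+FP)(TN+FN))
Numerator = 51·30 − 16·11 = 1354
Denominator = √(67·62·46·41) = √7834444 = 2799.0077
MCC = 1354 / 2799.0077 = 0.484

0.484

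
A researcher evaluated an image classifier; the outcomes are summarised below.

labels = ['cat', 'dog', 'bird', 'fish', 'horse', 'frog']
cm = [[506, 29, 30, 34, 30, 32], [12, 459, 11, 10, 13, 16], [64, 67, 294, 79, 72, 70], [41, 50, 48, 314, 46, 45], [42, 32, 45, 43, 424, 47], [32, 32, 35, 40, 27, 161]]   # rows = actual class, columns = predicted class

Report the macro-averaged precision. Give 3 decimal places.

0.630

Per-class precision (TP/(TP+FP)):
  cat: TP=506, FP=12+64+41+42+32=191 → 506/697 = 0.7260
  dog: TP=459, FP=29+67+50+32+32=210 → 459/669 = 0.6861
  bird: TP=294, FP=30+11+48+45+35=169 → 294/463 = 0.6350
  fish: TP=314, FP=34+10+79+43+40=206 → 314/520 = 0.6038
  horse: TP=424, FP=30+13+72+46+27=188 → 424/612 = 0.6928
  frog: TP=161, FP=32+16+70+45+47=210 → 161/371 = 0.4340
Macro-precision = mean = (0.7260 + 0.6861 + 0.6350 + 0.6038 + 0.6928 + 0.4340) / 6 = 0.630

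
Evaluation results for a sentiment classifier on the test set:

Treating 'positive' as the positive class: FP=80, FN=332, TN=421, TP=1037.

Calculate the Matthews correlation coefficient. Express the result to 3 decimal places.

0.540

MCC = (TP·TN − FP·FN) / √((TP+FP)(TP+FN)(TN+FP)(TN+FN))
Numerator = 1037·421 − 80·332 = 410017
Denominator = √(1117·1369·501·753) = √576885101769 = 759529.5266
MCC = 410017 / 759529.5266 = 0.540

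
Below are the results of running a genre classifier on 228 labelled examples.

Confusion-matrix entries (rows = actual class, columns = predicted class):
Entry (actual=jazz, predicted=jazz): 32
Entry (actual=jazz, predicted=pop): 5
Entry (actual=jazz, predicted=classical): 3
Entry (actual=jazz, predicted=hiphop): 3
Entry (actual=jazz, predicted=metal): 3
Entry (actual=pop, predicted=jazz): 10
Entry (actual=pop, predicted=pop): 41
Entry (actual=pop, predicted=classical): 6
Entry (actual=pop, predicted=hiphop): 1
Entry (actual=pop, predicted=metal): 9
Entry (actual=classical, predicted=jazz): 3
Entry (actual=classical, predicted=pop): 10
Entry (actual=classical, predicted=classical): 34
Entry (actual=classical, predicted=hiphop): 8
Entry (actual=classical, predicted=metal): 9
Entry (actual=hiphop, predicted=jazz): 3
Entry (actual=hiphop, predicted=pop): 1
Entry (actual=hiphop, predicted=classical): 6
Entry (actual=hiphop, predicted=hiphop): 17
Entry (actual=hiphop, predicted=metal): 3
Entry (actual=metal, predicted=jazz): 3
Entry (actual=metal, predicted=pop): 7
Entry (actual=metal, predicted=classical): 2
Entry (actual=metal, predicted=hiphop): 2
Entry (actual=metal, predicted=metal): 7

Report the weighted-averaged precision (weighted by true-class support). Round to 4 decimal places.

0.5949

Per-class precision (TP/(TP+FP)):
  jazz: TP=32, FP=10+3+3+3=19 → 32/51 = 0.62745
  pop: TP=41, FP=5+10+1+7=23 → 41/64 = 0.64063
  classical: TP=34, FP=3+6+6+2=17 → 34/51 = 0.66667
  hiphop: TP=17, FP=3+1+8+2=14 → 17/31 = 0.54839
  metal: TP=7, FP=3+9+9+3=24 → 7/31 = 0.22581
Weighted-precision = Σ (supportᵢ/N)·precisionᵢ with N=228: (46/228)·0.62745 + (67/228)·0.64063 + (64/228)·0.66667 + (30/228)·0.54839 + (21/228)·0.22581 = 0.5949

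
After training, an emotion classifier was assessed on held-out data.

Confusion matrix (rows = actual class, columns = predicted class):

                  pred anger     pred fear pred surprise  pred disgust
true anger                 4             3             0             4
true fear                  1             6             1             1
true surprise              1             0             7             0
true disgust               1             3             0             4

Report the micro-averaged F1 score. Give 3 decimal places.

0.583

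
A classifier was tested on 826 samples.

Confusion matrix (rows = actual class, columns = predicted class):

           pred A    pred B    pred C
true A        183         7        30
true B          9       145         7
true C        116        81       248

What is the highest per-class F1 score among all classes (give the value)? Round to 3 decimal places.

0.736

Per-class F1 score (2·TP/(2·TP+FP+FN)):
  A: TP=183, FP=9+116=125, FN=7+30=37 → 366/528 = 0.6932
  B: TP=145, FP=7+81=88, FN=9+7=16 → 290/394 = 0.7360
  C: TP=248, FP=30+7=37, FN=116+81=197 → 496/730 = 0.6795
Highest is class 'B' with F1 score = 0.736.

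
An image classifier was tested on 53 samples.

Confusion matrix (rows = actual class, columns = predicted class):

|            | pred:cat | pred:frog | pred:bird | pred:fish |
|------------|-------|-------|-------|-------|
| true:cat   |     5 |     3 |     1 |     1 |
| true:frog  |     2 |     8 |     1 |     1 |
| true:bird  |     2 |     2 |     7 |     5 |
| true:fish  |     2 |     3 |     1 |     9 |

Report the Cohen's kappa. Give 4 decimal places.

0.3963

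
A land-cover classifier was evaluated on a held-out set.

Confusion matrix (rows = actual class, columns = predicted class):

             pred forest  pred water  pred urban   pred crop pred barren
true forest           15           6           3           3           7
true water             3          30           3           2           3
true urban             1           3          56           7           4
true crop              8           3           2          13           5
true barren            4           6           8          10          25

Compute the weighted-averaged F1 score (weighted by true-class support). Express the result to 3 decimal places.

0.602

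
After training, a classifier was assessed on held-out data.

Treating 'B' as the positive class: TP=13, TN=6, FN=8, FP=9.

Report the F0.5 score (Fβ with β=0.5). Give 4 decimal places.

0.5963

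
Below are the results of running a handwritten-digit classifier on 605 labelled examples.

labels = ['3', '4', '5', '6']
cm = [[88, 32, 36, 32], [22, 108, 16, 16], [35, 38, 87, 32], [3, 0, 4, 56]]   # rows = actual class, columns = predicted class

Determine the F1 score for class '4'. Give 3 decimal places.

0.635

F1 score = 2·TP/(2·TP+FP+FN).
4: TP=108, FP=32+38+0=70, FN=22+16+16=54 → 216/340 = 0.6353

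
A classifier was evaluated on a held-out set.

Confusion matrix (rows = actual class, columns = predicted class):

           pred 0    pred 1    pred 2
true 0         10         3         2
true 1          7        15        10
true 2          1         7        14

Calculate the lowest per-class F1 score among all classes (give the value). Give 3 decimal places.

0.526

Per-class F1 score (2·TP/(2·TP+FP+FN)):
  0: TP=10, FP=7+1=8, FN=3+2=5 → 20/33 = 0.6061
  1: TP=15, FP=3+7=10, FN=7+10=17 → 30/57 = 0.5263
  2: TP=14, FP=2+10=12, FN=1+7=8 → 28/48 = 0.5833
Lowest is class '1' with F1 score = 0.526.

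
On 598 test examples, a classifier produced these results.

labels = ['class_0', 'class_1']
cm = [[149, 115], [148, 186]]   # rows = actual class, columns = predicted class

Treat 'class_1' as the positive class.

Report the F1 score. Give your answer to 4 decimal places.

0.5858

Precision = TP/(TP+FP) = 186/301 = 0.6179
Recall = TP/(TP+FN) = 186/334 = 0.5569
F1 = 2·TP/(2·TP+FP+FN) = 372/635 = 0.5858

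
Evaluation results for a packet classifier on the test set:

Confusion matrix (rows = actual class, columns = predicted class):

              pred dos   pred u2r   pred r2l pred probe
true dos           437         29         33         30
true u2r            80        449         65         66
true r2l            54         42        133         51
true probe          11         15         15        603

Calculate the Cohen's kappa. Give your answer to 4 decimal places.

0.6810

Observed agreement pₒ = trace/N = 1622/2113 = 0.76763
Expected agreement pₑ = Σ (rowᵢ·colᵢ)/N² = (529·582 + 660·535 + 280·246 + 644·750)/2113² = 0.27165
κ = (pₒ − pₑ)/(1 − pₑ) = (0.76763 − 0.27165)/(1 − 0.27165) = 0.6810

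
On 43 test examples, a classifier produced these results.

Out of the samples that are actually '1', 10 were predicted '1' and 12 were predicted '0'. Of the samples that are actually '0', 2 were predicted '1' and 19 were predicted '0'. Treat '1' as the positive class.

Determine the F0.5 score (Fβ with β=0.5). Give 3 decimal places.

0.714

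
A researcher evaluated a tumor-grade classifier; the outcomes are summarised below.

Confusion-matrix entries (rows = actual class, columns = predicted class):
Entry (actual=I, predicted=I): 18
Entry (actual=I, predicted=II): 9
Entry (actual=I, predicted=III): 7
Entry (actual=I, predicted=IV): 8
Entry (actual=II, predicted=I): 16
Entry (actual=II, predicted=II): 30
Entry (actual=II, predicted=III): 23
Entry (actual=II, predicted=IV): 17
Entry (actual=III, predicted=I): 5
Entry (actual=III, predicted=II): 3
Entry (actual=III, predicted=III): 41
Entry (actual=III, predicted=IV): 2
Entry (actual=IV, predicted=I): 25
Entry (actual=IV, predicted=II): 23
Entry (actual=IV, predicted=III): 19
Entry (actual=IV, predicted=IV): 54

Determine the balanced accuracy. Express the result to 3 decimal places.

Balanced accuracy = mean of per-class recall.
  I: recall = 18/42 = 0.4286
  II: recall = 30/86 = 0.3488
  III: recall = 41/51 = 0.8039
  IV: recall = 54/121 = 0.4463
Mean = (0.4286 + 0.3488 + 0.8039 + 0.4463) / 4 = 0.507

0.507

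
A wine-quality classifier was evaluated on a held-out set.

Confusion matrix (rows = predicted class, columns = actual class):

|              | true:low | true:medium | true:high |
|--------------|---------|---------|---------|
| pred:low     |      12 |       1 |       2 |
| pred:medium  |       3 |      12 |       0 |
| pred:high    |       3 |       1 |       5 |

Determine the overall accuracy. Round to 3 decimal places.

Accuracy = trace / total = (12+12+5=29) / 39 = 29/39 = 0.744

0.744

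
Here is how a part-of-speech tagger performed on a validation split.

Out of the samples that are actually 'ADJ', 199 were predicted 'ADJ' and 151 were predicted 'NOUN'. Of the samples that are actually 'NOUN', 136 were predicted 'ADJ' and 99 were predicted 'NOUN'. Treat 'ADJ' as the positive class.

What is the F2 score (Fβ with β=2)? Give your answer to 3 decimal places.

Fβ = (1+β²)·TP / ((1+β²)·TP + β²·FN + FP), with β²=4
= 5·199 / (5·199 + 4·151 + 136) = 0.573

0.573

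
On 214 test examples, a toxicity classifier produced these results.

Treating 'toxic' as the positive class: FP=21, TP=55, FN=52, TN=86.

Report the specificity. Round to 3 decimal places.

0.804

Specificity = TN/(TN+FP) = 86/(86+21) = 0.804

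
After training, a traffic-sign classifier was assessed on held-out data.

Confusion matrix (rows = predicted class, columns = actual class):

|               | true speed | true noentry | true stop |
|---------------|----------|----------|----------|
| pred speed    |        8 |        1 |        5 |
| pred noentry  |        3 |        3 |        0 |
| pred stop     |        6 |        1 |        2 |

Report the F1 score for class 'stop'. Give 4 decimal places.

One-vs-rest for 'stop': TP = diagonal; FP = other classes predicted 'stop'; FN = 'stop' predicted as other.
F1 score = 2·TP/(2·TP+FP+FN).
stop: TP=2, FP=6+1=7, FN=5+0=5 → 4/16 = 0.25000

0.2500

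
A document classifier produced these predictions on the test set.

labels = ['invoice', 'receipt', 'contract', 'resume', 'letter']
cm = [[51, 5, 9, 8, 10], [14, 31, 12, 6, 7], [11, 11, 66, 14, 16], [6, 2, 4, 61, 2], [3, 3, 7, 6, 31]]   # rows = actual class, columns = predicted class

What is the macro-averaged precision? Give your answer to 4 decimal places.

0.5963

Per-class precision (TP/(TP+FP)):
  invoice: TP=51, FP=14+11+6+3=34 → 51/85 = 0.60000
  receipt: TP=31, FP=5+11+2+3=21 → 31/52 = 0.59615
  contract: TP=66, FP=9+12+4+7=32 → 66/98 = 0.67347
  resume: TP=61, FP=8+6+14+6=34 → 61/95 = 0.64211
  letter: TP=31, FP=10+7+16+2=35 → 31/66 = 0.46970
Macro-precision = mean = (0.60000 + 0.59615 + 0.67347 + 0.64211 + 0.46970) / 5 = 0.5963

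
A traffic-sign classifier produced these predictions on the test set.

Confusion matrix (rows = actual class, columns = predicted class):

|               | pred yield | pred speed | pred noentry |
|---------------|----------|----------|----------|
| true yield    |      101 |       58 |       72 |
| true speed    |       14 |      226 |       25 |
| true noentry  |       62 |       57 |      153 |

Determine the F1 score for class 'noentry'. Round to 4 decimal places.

0.5862

F1 score = 2·TP/(2·TP+FP+FN).
noentry: TP=153, FP=72+25=97, FN=62+57=119 → 306/522 = 0.58621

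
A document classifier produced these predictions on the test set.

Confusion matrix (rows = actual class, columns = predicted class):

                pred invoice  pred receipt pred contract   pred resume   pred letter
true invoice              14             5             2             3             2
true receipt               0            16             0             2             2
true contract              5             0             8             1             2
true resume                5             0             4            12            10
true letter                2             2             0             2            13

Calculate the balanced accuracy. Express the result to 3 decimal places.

0.582

Balanced accuracy = mean of per-class recall.
  invoice: recall = 14/26 = 0.5385
  receipt: recall = 16/20 = 0.8000
  contract: recall = 8/16 = 0.5000
  resume: recall = 12/31 = 0.3871
  letter: recall = 13/19 = 0.6842
Mean = (0.5385 + 0.8000 + 0.5000 + 0.3871 + 0.6842) / 5 = 0.582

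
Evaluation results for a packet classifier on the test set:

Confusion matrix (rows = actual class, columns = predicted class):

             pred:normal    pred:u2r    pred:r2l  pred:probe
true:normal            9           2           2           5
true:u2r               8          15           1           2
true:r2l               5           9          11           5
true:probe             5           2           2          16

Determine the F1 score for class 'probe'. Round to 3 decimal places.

0.604

Treat 'probe' as positive and all other classes as negative.
F1 score = 2·TP/(2·TP+FP+FN).
probe: TP=16, FP=5+2+5=12, FN=5+2+2=9 → 32/53 = 0.6038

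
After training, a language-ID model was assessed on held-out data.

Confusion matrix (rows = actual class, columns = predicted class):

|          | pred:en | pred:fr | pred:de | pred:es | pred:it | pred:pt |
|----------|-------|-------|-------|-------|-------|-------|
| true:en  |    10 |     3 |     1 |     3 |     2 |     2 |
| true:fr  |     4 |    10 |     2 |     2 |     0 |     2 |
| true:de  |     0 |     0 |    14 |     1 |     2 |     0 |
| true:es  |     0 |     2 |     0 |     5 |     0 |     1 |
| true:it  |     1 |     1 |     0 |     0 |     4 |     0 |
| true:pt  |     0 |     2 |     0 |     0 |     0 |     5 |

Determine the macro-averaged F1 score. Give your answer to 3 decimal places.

0.599

Per-class F1 score (2·TP/(2·TP+FP+FN)):
  en: TP=10, FP=4+0+0+1+0=5, FN=3+1+3+2+2=11 → 20/36 = 0.5556
  fr: TP=10, FP=3+0+2+1+2=8, FN=4+2+2+0+2=10 → 20/38 = 0.5263
  de: TP=14, FP=1+2+0+0+0=3, FN=0+0+1+2+0=3 → 28/34 = 0.8235
  es: TP=5, FP=3+2+1+0+0=6, FN=0+2+0+0+1=3 → 10/19 = 0.5263
  it: TP=4, FP=2+0+2+0+0=4, FN=1+1+0+0+0=2 → 8/14 = 0.5714
  pt: TP=5, FP=2+2+0+1+0=5, FN=0+2+0+0+0=2 → 10/17 = 0.5882
Macro-F1 score = mean = (0.5556 + 0.5263 + 0.8235 + 0.5263 + 0.5714 + 0.5882) / 6 = 0.599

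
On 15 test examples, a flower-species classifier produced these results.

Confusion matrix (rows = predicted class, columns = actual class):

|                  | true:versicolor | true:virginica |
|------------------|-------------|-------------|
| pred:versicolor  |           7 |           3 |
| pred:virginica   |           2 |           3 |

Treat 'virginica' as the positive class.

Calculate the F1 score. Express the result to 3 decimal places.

0.545

Precision = TP/(TP+FP) = 3/5 = 0.6000
Recall = TP/(TP+FN) = 3/6 = 0.5000
F1 = 2·TP/(2·TP+FP+FN) = 6/11 = 0.545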